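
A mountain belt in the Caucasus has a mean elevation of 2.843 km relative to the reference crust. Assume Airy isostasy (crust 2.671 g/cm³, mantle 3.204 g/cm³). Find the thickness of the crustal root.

Isostatic balance requires: the weight of the topography is balanced by the buoyancy of the root, ρ_c h = (ρ_m − ρ_c) r.
r = h · ρ_c / (ρ_m − ρ_c) = 2.843 km × 2.671 / (3.204 − 2.671) = 14.2 km.

14.2 km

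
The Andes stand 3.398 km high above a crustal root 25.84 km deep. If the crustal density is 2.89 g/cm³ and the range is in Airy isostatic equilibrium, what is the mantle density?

Airy balance: ρ_c h = (ρ_m − ρ_c) r → ρ_m = ρ_c (1 + h/r).
ρ_m = 2.89 × (1 + 3.398 km/25.84 km) = 3.27 g/cm³.

3.27 g/cm³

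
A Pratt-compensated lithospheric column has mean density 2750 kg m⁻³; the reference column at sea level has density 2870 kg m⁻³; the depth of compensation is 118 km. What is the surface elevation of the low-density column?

ρ_ref D = ρ (D + h) → h = D (ρ_ref − ρ)/ρ.
h = 118 km × (2870 − 2750)/2750 = 5.15 km.

5.15 km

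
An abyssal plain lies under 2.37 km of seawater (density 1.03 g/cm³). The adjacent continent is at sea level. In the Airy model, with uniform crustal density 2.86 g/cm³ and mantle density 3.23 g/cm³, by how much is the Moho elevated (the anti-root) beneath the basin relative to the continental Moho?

11.7 km

In Airy isostatic equilibrium: replacing crust with seawater at the top is compensated by replacing crust with mantle at the base: d (ρ_c − ρ_w) = a (ρ_m − ρ_c).
a = d (ρ_c − ρ_w)/(ρ_m − ρ_c) = 2.37 km × 1.83/0.37 = 11.7 km.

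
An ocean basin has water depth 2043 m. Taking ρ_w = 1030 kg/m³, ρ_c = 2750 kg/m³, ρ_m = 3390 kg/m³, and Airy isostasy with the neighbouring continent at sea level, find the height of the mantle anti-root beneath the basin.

In Airy isostatic equilibrium: replacing crust with seawater at the top is compensated by replacing crust with mantle at the base: d (ρ_c − ρ_w) = a (ρ_m − ρ_c).
a = d (ρ_c − ρ_w)/(ρ_m − ρ_c) = 2043 m × 1720/640 = 5490 m.

5490 m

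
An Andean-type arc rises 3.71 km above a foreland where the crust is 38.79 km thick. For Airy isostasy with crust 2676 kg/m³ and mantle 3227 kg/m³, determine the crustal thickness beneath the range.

Root depth r = h ρ_c / (ρ_m − ρ_c) = 3.71 km × 2676 / 551 = 18.02 km.
Total thickness = T + h + r = 38.79 km + 3.71 km + 18.02 km = 60.5 km.

60.5 km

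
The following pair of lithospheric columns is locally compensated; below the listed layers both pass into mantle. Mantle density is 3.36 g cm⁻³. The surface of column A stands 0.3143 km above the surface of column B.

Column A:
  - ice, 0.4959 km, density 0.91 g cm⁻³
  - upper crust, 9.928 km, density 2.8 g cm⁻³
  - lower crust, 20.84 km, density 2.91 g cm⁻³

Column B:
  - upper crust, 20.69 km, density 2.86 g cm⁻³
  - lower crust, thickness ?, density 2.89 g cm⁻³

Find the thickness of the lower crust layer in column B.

10.1 km

Take the compensation level at the base of the deeper column (depth z_c below the surface of column A) and equate Σ ρ_i t_i down to z_c; mantle fills any gap and the z_c terms cancel.
Column A: 0.4959×0.91 + 9.928×2.8 + 20.84×2.91 + (z_c − 31.2639)×3.36
Column B: 0.3143×0 + 20.69×2.86 + x×2.89 + (z_c − 0.3143 − 20.69 − x)×3.36
The z_c×3.36 term appears on both sides and cancels. Collect the known terms of each column as K = Σ(ρt)_known − 3.36 × (depth of known layers): K_A = 88.894069 − 3.36×31.2639 = −16.152635; K_B = 59.1734 − 3.36×(0.3143 + 20.69) = −11.401048.
Balance: K_A = K_B − x×(3.36 − 2.89), so x = (K_B − K_A)/(3.36 − 2.89) = 4.75159/0.47 = 10.1 km.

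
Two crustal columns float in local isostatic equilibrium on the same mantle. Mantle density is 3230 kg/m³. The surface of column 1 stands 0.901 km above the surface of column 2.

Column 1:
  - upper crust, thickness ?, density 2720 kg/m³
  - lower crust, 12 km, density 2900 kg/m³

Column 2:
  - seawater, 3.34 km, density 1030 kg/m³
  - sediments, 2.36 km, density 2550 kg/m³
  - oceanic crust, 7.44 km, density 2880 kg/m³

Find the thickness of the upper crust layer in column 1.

20.6 km

Take the compensation level at the base of the deeper column (depth z_c below the surface of column 1) and equate Σ ρ_i t_i down to z_c; mantle fills any gap and the z_c terms cancel.
Column 1: x×2720 + 12×2900 + (z_c − 12 − x)×3230
Column 2: 0.901×0 + 3.34×1030 + 2.36×2550 + 7.44×2880 + (z_c − 0.901 − 13.14)×3230
The z_c×3230 term appears on both sides and cancels. Collect the known terms of each column as K = Σ(ρt)_known − 3230 × (depth of known layers): K_1 = 34800 − 3230×12 = −3960; K_2 = 30885.4 − 3230×(0.901 + 13.14) = −14467.03.
Balance: K_1 − x×(3230 − 2720) = K_2, so x = (K_1 − K_2)/(3230 − 2720) = 10507/510 = 20.6 km.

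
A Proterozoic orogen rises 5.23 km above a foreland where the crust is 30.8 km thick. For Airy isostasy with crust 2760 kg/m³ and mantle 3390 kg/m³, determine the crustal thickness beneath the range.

58.9 km

Root depth r = h ρ_c / (ρ_m − ρ_c) = 5.23 km × 2760 / 630 = 22.91 km.
Total thickness = T + h + r = 30.8 km + 5.23 km + 22.91 km = 58.9 km.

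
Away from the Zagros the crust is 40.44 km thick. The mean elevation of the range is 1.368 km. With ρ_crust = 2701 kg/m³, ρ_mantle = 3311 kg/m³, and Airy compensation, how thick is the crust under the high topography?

Root depth r = h ρ_c / (ρ_m − ρ_c) = 1.368 km × 2701 / 610 = 6.057 km.
Total thickness = T + h + r = 40.44 km + 1.368 km + 6.057 km = 47.9 km.

47.9 km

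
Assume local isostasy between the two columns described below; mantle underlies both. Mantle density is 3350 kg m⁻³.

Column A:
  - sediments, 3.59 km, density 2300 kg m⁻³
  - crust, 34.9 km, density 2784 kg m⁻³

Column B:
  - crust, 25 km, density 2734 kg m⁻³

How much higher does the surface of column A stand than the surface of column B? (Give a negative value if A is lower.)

For any compensation level in the mantle, the mantle terms cancel and isostasy reduces to e = (Σt_A − Σt_B) − (Σ(ρt)_A − Σ(ρt)_B) / ρ_m.
Σt_A = 38.49 km; Σt_B = 25 km; Σ(ρt)_A = 105418.6; Σ(ρt)_B = 68350 (in km·kg m⁻³).
e = (38.49 − 25) − (105418.6 − 68350) / 3350 = 2.42 km.

2.42 km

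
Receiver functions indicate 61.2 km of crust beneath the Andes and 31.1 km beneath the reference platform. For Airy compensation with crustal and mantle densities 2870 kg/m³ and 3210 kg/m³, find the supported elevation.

3.19 km

Excess crust Δ = 61.2 km − 31.1 km = 30.1 km, split between elevation h and root r with h + r = Δ.
Airy balance ρ_c h = (ρ_m − ρ_c) r gives r = h ρ_c/(ρ_m − ρ_c), so h (1 + ρ_c/(ρ_m − ρ_c)) = Δ, i.e. h = Δ (ρ_m − ρ_c)/ρ_m.
h = 30.1 km × 340/3210 = 3.19 km.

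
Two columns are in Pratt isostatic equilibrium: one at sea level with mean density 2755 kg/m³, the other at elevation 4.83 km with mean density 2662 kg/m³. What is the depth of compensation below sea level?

138 km

ρ_ref D = ρ (D + h) → D (ρ_ref − ρ) = ρ h.
D = ρ h/(ρ_ref − ρ) = 2662 × 4.83 km/(2755 − 2662) = 138 km.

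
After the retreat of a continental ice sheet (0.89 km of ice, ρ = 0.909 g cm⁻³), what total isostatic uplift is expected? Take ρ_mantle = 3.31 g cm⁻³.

0.244 km

Removing the load lets mantle flow back in; uplift u satisfies ρ_ice t = ρ_m u.
u = t ρ_ice/ρ_m = 0.89 km × 0.909/3.31 = 0.244 km.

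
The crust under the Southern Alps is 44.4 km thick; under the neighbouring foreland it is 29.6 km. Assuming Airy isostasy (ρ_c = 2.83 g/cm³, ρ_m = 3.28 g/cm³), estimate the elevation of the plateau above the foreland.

Excess crust Δ = 44.4 km − 29.6 km = 14.8 km, split between elevation h and root r with h + r = Δ.
Airy balance ρ_c h = (ρ_m − ρ_c) r gives r = h ρ_c/(ρ_m − ρ_c), so h (1 + ρ_c/(ρ_m − ρ_c)) = Δ, i.e. h = Δ (ρ_m − ρ_c)/ρ_m.
h = 14.8 km × 0.45/3.28 = 2.03 km.

2.03 km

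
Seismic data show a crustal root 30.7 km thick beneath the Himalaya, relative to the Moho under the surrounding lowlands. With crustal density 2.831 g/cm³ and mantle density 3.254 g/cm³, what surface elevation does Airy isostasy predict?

4.59 km

Equating mass per unit area of the two columns: ρ_c h = (ρ_m − ρ_c) r.
h = r (ρ_m − ρ_c) / ρ_c = 30.7 km × (3.254 − 2.831) / 2.831 = 4.59 km.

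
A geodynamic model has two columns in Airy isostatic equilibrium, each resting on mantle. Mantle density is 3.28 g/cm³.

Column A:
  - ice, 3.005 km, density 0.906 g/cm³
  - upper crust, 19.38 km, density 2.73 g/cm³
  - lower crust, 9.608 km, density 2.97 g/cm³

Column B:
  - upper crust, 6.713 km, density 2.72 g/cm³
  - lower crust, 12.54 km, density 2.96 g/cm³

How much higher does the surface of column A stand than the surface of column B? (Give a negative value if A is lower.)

For any compensation level in the mantle, the mantle terms cancel and isostasy reduces to e = (Σt_A − Σt_B) − (Σ(ρt)_A − Σ(ρt)_B) / ρ_m.
Σt_A = 31.993 km; Σt_B = 19.253 km; Σ(ρt)_A = 84.16569; Σ(ρt)_B = 55.37776 (in km·g/cm³).
e = (31.993 − 19.253) − (84.16569 − 55.37776) / 3.28 = 3.96 km.

3.96 km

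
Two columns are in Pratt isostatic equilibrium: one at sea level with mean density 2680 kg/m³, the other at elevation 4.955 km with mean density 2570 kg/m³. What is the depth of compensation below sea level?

ρ_ref D = ρ (D + h) → D (ρ_ref − ρ) = ρ h.
D = ρ h/(ρ_ref − ρ) = 2570 × 4.955 km/(2680 − 2570) = 116 km.

116 km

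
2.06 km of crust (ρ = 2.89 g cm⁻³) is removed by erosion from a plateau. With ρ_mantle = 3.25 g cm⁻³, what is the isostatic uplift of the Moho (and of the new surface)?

Unloading: uplift u = e ρ_c/ρ_m = 2.06 km × 2.89/3.25 = 1.83 km.

1.83 km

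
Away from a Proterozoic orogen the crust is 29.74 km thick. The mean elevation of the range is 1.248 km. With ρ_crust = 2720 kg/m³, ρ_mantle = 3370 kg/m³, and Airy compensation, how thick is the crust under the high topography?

36.2 km

Root depth r = h ρ_c / (ρ_m − ρ_c) = 1.248 km × 2720 / 650 = 5.222 km.
Total thickness = T + h + r = 29.74 km + 1.248 km + 5.222 km = 36.2 km.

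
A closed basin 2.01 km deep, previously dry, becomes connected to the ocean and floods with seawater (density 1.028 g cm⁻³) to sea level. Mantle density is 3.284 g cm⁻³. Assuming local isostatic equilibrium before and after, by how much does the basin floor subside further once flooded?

0.916 km

After flooding the water column is d + s deep. Its weight must equal the weight of mantle displaced by the extra subsidence s: (d + s) ρ_w = s ρ_m.
s = d ρ_w / (ρ_m − ρ_w) = 2.01 km × 1.028/(3.284 − 1.028) = 0.916 km.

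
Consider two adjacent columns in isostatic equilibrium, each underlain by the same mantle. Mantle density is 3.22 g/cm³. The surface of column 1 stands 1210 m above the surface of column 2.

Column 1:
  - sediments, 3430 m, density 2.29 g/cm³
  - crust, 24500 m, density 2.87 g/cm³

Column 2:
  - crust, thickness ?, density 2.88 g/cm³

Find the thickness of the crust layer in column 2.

23100 m

Take the compensation level at the base of the deeper column (depth z_c below the surface of column 1) and equate Σ ρ_i t_i down to z_c; mantle fills any gap and the z_c terms cancel.
Column 1: 3430×2.29 + 24500×2.87 + (z_c − 27930)×3.22
Column 2: 1210×0 + x×2.88 + (z_c − 1210 − 0 − x)×3.22
The z_c×3.22 term appears on both sides and cancels. Collect the known terms of each column as K = Σ(ρt)_known − 3.22 × (depth of known layers): K_1 = 78169.7 − 3.22×27930 = −11764.9; K_2 = 0 − 3.22×(1210 + 0) = −3896.2.
Balance: K_1 = K_2 − x×(3.22 − 2.88), so x = (K_2 − K_1)/(3.22 − 2.88) = 7868.7/0.34 = 23100 m.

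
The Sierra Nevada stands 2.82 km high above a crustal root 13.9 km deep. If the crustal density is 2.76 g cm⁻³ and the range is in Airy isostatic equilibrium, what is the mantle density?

3.32 g cm⁻³

Airy balance: ρ_c h = (ρ_m − ρ_c) r → ρ_m = ρ_c (1 + h/r).
ρ_m = 2.76 × (1 + 2.82 km/13.9 km) = 3.32 g cm⁻³.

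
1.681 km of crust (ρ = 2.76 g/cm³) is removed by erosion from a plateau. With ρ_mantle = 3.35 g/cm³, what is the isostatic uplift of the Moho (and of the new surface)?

Unloading: uplift u = e ρ_c/ρ_m = 1.681 km × 2.76/3.35 = 1.38 km.

1.38 km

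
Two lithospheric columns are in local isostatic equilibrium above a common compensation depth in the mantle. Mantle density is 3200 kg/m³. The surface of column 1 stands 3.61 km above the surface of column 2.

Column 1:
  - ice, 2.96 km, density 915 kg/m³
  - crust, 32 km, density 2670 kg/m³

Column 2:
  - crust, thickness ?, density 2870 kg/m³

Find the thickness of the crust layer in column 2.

36.9 km

Take the compensation level at the base of the deeper column (depth z_c below the surface of column 1) and equate Σ ρ_i t_i down to z_c; mantle fills any gap and the z_c terms cancel.
Column 1: 2.96×915 + 32×2670 + (z_c − 34.96)×3200
Column 2: 3.61×0 + x×2870 + (z_c − 3.61 − 0 − x)×3200
The z_c×3200 term appears on both sides and cancels. Collect the known terms of each column as K = Σ(ρt)_known − 3200 × (depth of known layers): K_1 = 88148.4 − 3200×34.96 = −23723.6; K_2 = 0 − 3200×(3.61 + 0) = −11552.
Balance: K_1 = K_2 − x×(3200 − 2870), so x = (K_2 − K_1)/(3200 − 2870) = 12171.6/330 = 36.9 km.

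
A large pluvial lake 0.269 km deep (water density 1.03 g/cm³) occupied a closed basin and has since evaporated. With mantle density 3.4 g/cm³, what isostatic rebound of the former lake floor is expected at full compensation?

u = d ρ_w/ρ_m = 0.269 km × 1.03/3.4 = 0.0815 km.

0.0815 km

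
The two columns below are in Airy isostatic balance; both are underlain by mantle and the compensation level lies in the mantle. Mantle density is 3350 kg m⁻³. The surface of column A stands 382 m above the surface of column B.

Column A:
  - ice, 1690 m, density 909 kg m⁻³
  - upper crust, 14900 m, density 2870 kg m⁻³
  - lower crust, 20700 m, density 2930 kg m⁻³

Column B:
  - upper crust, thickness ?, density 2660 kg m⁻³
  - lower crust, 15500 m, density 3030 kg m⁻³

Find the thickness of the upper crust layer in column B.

19900 m

Take the compensation level at the base of the deeper column (depth z_c below the surface of column A) and equate Σ ρ_i t_i down to z_c; mantle fills any gap and the z_c terms cancel.
Column A: 1690×909 + 14900×2870 + 20700×2930 + (z_c − 37290)×3350
Column B: 382×0 + x×2660 + 15500×3030 + (z_c − 382 − 15500 − x)×3350
The z_c×3350 term appears on both sides and cancels. Collect the known terms of each column as K = Σ(ρt)_known − 3350 × (depth of known layers): K_A = 104950210 − 3350×37290 = −19971290; K_B = 46965000 − 3350×(382 + 15500) = −6239700.
Balance: K_A = K_B − x×(3350 − 2660), so x = (K_B − K_A)/(3350 − 2660) = 13731600/690 = 19900 m.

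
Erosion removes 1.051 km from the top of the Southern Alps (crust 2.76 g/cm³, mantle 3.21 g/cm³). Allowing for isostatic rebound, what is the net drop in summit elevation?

Rebound u = e ρ_c/ρ_m = 1.051 km × 2.76/3.21 = 0.9037 km.
Net surface drop = e − u = 1.051 km − 0.9037 km = e (ρ_m − ρ_c)/ρ_m = 0.147 km.

0.147 km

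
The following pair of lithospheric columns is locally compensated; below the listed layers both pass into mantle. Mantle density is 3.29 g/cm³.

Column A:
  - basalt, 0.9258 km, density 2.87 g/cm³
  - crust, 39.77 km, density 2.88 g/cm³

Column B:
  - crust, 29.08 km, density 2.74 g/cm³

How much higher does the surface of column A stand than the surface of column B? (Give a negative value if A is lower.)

For any compensation level in the mantle, the mantle terms cancel and isostasy reduces to e = (Σt_A − Σt_B) − (Σ(ρt)_A − Σ(ρt)_B) / ρ_m.
Σt_A = 40.6958 km; Σt_B = 29.08 km; Σ(ρt)_A = 117.194646; Σ(ρt)_B = 79.6792 (in km·g/cm³).
e = (40.6958 − 29.08) − (117.194646 − 79.6792) / 3.29 = 0.213 km.

0.213 km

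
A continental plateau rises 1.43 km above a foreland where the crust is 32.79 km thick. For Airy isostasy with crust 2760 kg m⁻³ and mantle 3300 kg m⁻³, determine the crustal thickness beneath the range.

41.5 km

Root depth r = h ρ_c / (ρ_m − ρ_c) = 1.43 km × 2760 / 540 = 7.309 km.
Total thickness = T + h + r = 32.79 km + 1.43 km + 7.309 km = 41.5 km.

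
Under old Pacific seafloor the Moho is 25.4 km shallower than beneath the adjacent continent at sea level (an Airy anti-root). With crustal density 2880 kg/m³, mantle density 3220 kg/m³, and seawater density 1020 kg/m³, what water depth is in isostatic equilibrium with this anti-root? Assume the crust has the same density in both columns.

4.64 km

Replacing a thickness d of crust by seawater at the top must be balanced by replacing crust with mantle at the base: d (ρ_c − ρ_w) = a (ρ_m − ρ_c).
d = a (ρ_m − ρ_c)/(ρ_c − ρ_w) = 25.4 km × 340/1860 = 4.64 km.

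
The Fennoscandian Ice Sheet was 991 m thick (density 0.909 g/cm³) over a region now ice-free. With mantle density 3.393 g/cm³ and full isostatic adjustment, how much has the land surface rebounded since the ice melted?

Removing the load lets mantle flow back in; uplift u satisfies ρ_ice t = ρ_m u.
u = t ρ_ice/ρ_m = 991 m × 0.909/3.393 = 265 m.

265 m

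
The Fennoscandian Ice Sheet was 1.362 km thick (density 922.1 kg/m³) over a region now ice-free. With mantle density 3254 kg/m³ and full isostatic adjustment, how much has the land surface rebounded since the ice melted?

Removing the load lets mantle flow back in; uplift u satisfies ρ_ice t = ρ_m u.
u = t ρ_ice/ρ_m = 1.362 km × 922.1/3254 = 0.386 km.

0.386 km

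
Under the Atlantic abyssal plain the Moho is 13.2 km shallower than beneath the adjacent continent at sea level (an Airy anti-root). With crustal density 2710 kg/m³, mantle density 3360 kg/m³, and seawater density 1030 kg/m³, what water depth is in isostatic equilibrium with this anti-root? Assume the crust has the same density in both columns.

Replacing a thickness d of crust by seawater at the top must be balanced by replacing crust with mantle at the base: d (ρ_c − ρ_w) = a (ρ_m − ρ_c).
d = a (ρ_m − ρ_c)/(ρ_c − ρ_w) = 13.2 km × 650/1680 = 5.11 km.

5.11 km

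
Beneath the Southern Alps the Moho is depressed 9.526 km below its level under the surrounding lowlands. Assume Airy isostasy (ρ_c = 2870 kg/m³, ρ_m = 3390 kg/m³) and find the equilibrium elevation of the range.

Balancing pressure at the compensation depth: ρ_c h = (ρ_m − ρ_c) r.
h = r (ρ_m − ρ_c) / ρ_c = 9.526 km × (3390 − 2870) / 2870 = 1.73 km.

1.73 km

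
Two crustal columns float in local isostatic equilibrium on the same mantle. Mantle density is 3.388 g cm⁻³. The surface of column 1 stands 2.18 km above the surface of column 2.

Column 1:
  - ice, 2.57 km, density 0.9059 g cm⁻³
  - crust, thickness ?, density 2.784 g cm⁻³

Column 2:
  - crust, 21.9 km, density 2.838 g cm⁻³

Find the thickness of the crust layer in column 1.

21.6 km

Take the compensation level at the base of the deeper column (depth z_c below the surface of column 1) and equate Σ ρ_i t_i down to z_c; mantle fills any gap and the z_c terms cancel.
Column 1: 2.57×0.9059 + x×2.784 + (z_c − 2.57 − x)×3.388
Column 2: 2.18×0 + 21.9×2.838 + (z_c − 2.18 − 21.9)×3.388
The z_c×3.388 term appears on both sides and cancels. Collect the known terms of each column as K = Σ(ρt)_known − 3.388 × (depth of known layers): K_1 = 2.328163 − 3.388×2.57 = −6.378997; K_2 = 62.1522 − 3.388×(2.18 + 21.9) = −19.43084.
Balance: K_1 − x×(3.388 − 2.784) = K_2, so x = (K_1 − K_2)/(3.388 − 2.784) = 13.0518/0.604 = 21.6 km.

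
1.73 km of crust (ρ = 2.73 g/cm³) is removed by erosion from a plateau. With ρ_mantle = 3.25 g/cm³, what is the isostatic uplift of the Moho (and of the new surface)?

Unloading: uplift u = e ρ_c/ρ_m = 1.73 km × 2.73/3.25 = 1.45 km.

1.45 km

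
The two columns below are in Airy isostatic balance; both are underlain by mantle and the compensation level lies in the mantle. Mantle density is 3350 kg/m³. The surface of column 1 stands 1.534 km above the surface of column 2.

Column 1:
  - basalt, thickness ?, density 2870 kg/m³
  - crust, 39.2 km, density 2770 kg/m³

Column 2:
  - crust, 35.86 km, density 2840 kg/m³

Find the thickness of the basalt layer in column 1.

Take the compensation level at the base of the deeper column (depth z_c below the surface of column 1) and equate Σ ρ_i t_i down to z_c; mantle fills any gap and the z_c terms cancel.
Column 1: x×2870 + 39.2×2770 + (z_c − 39.2 − x)×3350
Column 2: 1.534×0 + 35.86×2840 + (z_c − 1.534 − 35.86)×3350
The z_c×3350 term appears on both sides and cancels. Collect the known terms of each column as K = Σ(ρt)_known − 3350 × (depth of known layers): K_1 = 108584 − 3350×39.2 = −22736; K_2 = 101842.4 − 3350×(1.534 + 35.86) = −23427.5.
Balance: K_1 − x×(3350 − 2870) = K_2, so x = (K_1 − K_2)/(3350 − 2870) = 691.5/480 = 1.44 km.

1.44 km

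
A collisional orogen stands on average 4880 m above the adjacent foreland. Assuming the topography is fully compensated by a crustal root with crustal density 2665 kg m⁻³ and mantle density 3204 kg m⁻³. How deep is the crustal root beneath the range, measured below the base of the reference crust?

Equating mass per unit area of the two columns: the weight of the topography is balanced by the buoyancy of the root, ρ_c h = (ρ_m − ρ_c) r.
r = h · ρ_c / (ρ_m − ρ_c) = 4880 m × 2665 / (3204 − 2665) = 24100 m.

24100 m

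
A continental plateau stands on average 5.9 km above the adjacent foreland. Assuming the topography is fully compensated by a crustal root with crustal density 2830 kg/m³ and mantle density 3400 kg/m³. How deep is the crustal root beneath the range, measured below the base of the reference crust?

Isostatic balance requires: the weight of the topography is balanced by the buoyancy of the root, ρ_c h = (ρ_m − ρ_c) r.
r = h · ρ_c / (ρ_m − ρ_c) = 5.9 km × 2830 / (3400 − 2830) = 29.3 km.

29.3 km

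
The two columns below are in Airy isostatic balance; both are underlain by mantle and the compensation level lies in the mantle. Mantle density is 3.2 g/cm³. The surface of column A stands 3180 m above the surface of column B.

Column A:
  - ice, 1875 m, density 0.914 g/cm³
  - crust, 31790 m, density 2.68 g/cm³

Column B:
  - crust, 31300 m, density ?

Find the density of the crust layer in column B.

Take the compensation level at the base of the deeper column (depth z_c below the surface of column A) and equate Σ ρ_i t_i down to z_c; mantle fills any gap and the z_c terms cancel.
Column A: 1875×0.914 + 31790×2.68 + (z_c − 33665)×3.2
Column B: 3180×0 + 31300×ρ + (z_c − 3180 − 31300)×3.2
The z_c×3.2 term appears on both sides and cancels. Collect the known terms of each column as K = Σ(ρt)_known − 3.2 × (depth of known layers): K_A = 86910.95 − 3.2×33665 = −20817.05; K_B = 0 − 3.2×(3180 + 31300) = −110336.
Balance: K_A = K_B + 31300×ρ, so ρ = (K_A − K_B)/31300 = 89518.9/31300 = 2.86 g/cm³.

2.86 g/cm³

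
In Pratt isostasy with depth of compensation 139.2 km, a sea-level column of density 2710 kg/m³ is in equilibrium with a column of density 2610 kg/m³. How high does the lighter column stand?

ρ_ref D = ρ (D + h) → h = D (ρ_ref − ρ)/ρ.
h = 139.2 km × (2710 − 2610)/2610 = 5.33 km.

5.33 km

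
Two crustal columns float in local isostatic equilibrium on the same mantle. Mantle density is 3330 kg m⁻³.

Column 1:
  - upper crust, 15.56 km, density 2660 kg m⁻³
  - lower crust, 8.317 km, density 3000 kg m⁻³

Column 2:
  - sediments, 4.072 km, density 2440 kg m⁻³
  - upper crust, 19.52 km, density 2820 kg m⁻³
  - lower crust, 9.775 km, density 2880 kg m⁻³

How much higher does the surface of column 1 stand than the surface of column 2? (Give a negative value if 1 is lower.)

−1.44 km

For any compensation level in the mantle, the mantle terms cancel and isostasy reduces to e = (Σt_1 − Σt_2) − (Σ(ρt)_1 − Σ(ρt)_2) / ρ_m.
Σt_1 = 23.877 km; Σt_2 = 33.367 km; Σ(ρt)_1 = 66340.6; Σ(ρt)_2 = 93134.08 (in km·kg m⁻³).
e = (23.877 − 33.367) − (66340.6 − 93134.08) / 3330 = −1.44 km.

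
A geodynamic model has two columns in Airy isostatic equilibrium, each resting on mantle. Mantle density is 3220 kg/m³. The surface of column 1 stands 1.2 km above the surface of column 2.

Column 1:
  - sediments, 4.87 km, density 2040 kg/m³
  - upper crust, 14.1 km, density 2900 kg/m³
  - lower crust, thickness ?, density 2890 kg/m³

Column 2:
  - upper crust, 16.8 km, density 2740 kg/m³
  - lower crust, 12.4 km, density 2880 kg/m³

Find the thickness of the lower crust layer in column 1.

Take the compensation level at the base of the deeper column (depth z_c below the surface of column 1) and equate Σ ρ_i t_i down to z_c; mantle fills any gap and the z_c terms cancel.
Column 1: 4.87×2040 + 14.1×2900 + x×2890 + (z_c − 18.97 − x)×3220
Column 2: 1.2×0 + 16.8×2740 + 12.4×2880 + (z_c − 1.2 − 29.2)×3220
The z_c×3220 term appears on both sides and cancels. Collect the known terms of each column as K = Σ(ρt)_known − 3220 × (depth of known layers): K_1 = 50824.8 − 3220×18.97 = −10258.6; K_2 = 81744 − 3220×(1.2 + 29.2) = −16144.
Balance: K_1 − x×(3220 − 2890) = K_2, so x = (K_1 − K_2)/(3220 − 2890) = 5885.4/330 = 17.8 km.

17.8 km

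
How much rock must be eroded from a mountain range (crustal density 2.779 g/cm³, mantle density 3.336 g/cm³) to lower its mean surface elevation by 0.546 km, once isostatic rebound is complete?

3.27 km

Net drop Δ = e − u = e − e ρ_c/ρ_m = e (ρ_m − ρ_c)/ρ_m.
e = Δ ρ_m/(ρ_m − ρ_c) = 0.546 km × 3.336/0.557 = 3.27 km.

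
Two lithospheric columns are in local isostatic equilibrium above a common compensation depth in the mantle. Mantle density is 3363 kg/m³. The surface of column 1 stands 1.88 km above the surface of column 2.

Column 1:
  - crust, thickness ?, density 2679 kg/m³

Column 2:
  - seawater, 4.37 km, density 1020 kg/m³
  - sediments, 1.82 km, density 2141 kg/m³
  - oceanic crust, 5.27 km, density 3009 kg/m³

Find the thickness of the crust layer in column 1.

30.2 km

Take the compensation level at the base of the deeper column (depth z_c below the surface of column 1) and equate Σ ρ_i t_i down to z_c; mantle fills any gap and the z_c terms cancel.
Column 1: x×2679 + (z_c − 0 − x)×3363
Column 2: 1.88×0 + 4.37×1020 + 1.82×2141 + 5.27×3009 + (z_c − 1.88 − 11.46)×3363
The z_c×3363 term appears on both sides and cancels. Collect the known terms of each column as K = Σ(ρt)_known − 3363 × (depth of known layers): K_1 = 0 − 3363×0 = 0; K_2 = 24211.45 − 3363×(1.88 + 11.46) = −20650.97.
Balance: K_1 − x×(3363 − 2679) = K_2, so x = (K_1 − K_2)/(3363 − 2679) = 20651/684 = 30.2 km.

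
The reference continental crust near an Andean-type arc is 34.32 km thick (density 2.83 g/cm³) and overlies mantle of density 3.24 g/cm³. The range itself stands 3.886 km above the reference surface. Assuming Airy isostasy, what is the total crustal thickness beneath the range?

Root depth r = h ρ_c / (ρ_m − ρ_c) = 3.886 km × 2.83 / 0.41 = 26.82 km.
Total thickness = T + h + r = 34.32 km + 3.886 km + 26.82 km = 65 km.

65 km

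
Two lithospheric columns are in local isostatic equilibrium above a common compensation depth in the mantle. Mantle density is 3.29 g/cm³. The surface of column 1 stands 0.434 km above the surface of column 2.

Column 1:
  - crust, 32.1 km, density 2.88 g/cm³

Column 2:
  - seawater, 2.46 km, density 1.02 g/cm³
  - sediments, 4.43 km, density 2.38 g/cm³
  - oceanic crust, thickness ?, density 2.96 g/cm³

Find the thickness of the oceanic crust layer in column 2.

6.42 km

Take the compensation level at the base of the deeper column (depth z_c below the surface of column 1) and equate Σ ρ_i t_i down to z_c; mantle fills any gap and the z_c terms cancel.
Column 1: 32.1×2.88 + (z_c − 32.1)×3.29
Column 2: 0.434×0 + 2.46×1.02 + 4.43×2.38 + x×2.96 + (z_c − 0.434 − 6.89 − x)×3.29
The z_c×3.29 term appears on both sides and cancels. Collect the known terms of each column as K = Σ(ρt)_known − 3.29 × (depth of known layers): K_1 = 92.448 − 3.29×32.1 = −13.161; K_2 = 13.0526 − 3.29×(0.434 + 6.89) = −11.04336.
Balance: K_1 = K_2 − x×(3.29 − 2.96), so x = (K_2 − K_1)/(3.29 − 2.96) = 2.11764/0.33 = 6.42 km.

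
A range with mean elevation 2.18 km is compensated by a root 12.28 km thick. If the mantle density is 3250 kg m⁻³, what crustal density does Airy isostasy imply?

ρ_c h = (ρ_m − ρ_c) r → ρ_c (h + r) = ρ_m r → ρ_c = ρ_m r / (h + r).
ρ_c = 3250 × 12.28 km / (2.18 km + 12.28 km) = 2760 kg m⁻³.

2760 kg m⁻³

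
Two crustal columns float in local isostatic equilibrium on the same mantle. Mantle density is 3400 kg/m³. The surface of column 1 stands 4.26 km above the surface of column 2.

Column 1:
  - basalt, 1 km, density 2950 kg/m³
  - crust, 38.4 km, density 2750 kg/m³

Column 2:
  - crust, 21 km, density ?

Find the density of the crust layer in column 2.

2880 kg/m³

Take the compensation level at the base of the deeper column (depth z_c below the surface of column 1) and equate Σ ρ_i t_i down to z_c; mantle fills any gap and the z_c terms cancel.
Column 1: 1×2950 + 38.4×2750 + (z_c − 39.4)×3400
Column 2: 4.26×0 + 21×ρ + (z_c − 4.26 − 21)×3400
The z_c×3400 term appears on both sides and cancels. Collect the known terms of each column as K = Σ(ρt)_known − 3400 × (depth of known layers): K_1 = 108550 − 3400×39.4 = −25410; K_2 = 0 − 3400×(4.26 + 21) = −85884.
Balance: K_1 = K_2 + 21×ρ, so ρ = (K_1 − K_2)/21 = 60474/21 = 2880 kg/m³.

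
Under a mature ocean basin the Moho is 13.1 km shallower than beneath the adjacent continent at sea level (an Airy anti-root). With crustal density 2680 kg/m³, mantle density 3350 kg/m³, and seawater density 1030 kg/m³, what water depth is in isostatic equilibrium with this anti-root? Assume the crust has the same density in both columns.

5.32 km

Replacing a thickness d of crust by seawater at the top must be balanced by replacing crust with mantle at the base: d (ρ_c − ρ_w) = a (ρ_m − ρ_c).
d = a (ρ_m − ρ_c)/(ρ_c − ρ_w) = 13.1 km × 670/1650 = 5.32 km.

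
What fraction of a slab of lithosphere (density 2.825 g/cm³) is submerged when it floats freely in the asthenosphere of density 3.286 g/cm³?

Submerged fraction = ρ_obj/ρ_fluid = 2.825/3.286 = 0.86.

0.86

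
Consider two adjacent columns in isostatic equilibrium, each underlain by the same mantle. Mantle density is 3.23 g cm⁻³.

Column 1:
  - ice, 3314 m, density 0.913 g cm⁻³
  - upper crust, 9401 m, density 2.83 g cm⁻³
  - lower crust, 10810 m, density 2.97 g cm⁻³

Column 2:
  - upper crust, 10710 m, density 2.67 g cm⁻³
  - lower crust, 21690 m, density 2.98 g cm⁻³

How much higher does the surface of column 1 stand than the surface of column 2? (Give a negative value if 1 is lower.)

876 m

For any compensation level in the mantle, the mantle terms cancel and isostasy reduces to e = (Σt_1 − Σt_2) − (Σ(ρt)_1 − Σ(ρt)_2) / ρ_m.
Σt_1 = 23525 m; Σt_2 = 32400 m; Σ(ρt)_1 = 61736.212; Σ(ρt)_2 = 93231.9 (in m·g cm⁻³).
e = (23525 − 32400) − (61736.212 − 93231.9) / 3.23 = 876 m.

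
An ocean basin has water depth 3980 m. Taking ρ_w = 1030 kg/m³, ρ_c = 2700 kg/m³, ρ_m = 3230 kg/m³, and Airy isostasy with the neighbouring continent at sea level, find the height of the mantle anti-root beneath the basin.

12500 m

Isostatic balance requires: replacing crust with seawater at the top is compensated by replacing crust with mantle at the base: d (ρ_c − ρ_w) = a (ρ_m − ρ_c).
a = d (ρ_c − ρ_w)/(ρ_m − ρ_c) = 3980 m × 1670/530 = 12500 m.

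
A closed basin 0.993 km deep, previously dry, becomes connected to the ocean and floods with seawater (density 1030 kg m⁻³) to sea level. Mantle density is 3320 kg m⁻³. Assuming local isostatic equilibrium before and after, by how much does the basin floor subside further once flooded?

0.447 km

After flooding the water column is d + s deep. Its weight must equal the weight of mantle displaced by the extra subsidence s: (d + s) ρ_w = s ρ_m.
s = d ρ_w / (ρ_m − ρ_w) = 0.993 km × 1030/(3320 − 1030) = 0.447 km.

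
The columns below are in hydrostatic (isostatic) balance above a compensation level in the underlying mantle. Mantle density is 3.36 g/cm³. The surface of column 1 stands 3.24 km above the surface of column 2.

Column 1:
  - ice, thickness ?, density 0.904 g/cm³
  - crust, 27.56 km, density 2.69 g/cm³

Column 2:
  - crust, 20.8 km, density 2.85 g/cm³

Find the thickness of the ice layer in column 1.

Take the compensation level at the base of the deeper column (depth z_c below the surface of column 1) and equate Σ ρ_i t_i down to z_c; mantle fills any gap and the z_c terms cancel.
Column 1: x×0.904 + 27.56×2.69 + (z_c − 27.56 − x)×3.36
Column 2: 3.24×0 + 20.8×2.85 + (z_c − 3.24 − 20.8)×3.36
The z_c×3.36 term appears on both sides and cancels. Collect the known terms of each column as K = Σ(ρt)_known − 3.36 × (depth of known layers): K_1 = 74.1364 − 3.36×27.56 = −18.4652; K_2 = 59.28 − 3.36×(3.24 + 20.8) = −21.4944.
Balance: K_1 − x×(3.36 − 0.904) = K_2, so x = (K_1 − K_2)/(3.36 − 0.904) = 3.0292/2.456 = 1.23 km.

1.23 km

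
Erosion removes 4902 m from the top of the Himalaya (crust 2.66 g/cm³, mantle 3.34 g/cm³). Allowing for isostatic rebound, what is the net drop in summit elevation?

Rebound u = e ρ_c/ρ_m = 4902 m × 2.66/3.34 = 3904 m.
Net surface drop = e − u = 4902 m − 3904 m = e (ρ_m − ρ_c)/ρ_m = 998 m.

998 m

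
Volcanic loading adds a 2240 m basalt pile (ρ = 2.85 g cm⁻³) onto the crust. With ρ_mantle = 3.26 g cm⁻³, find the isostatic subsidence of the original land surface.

1960 m

Subaerial loading: s = t ρ_load / ρ_m.
s = 2240 m × 2.85/3.26 = 1960 m.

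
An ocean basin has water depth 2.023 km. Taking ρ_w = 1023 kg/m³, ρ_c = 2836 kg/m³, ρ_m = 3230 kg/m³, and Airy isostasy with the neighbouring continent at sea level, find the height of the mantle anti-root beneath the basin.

In Airy isostatic equilibrium: replacing crust with seawater at the top is compensated by replacing crust with mantle at the base: d (ρ_c − ρ_w) = a (ρ_m − ρ_c).
a = d (ρ_c − ρ_w)/(ρ_m − ρ_c) = 2.023 km × 1813/394 = 9.31 km.

9.31 km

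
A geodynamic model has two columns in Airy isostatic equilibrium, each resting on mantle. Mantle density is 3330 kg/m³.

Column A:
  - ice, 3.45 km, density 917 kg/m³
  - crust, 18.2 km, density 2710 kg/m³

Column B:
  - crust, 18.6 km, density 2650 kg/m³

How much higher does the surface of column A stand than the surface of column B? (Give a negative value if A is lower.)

2.09 km

For any compensation level in the mantle, the mantle terms cancel and isostasy reduces to e = (Σt_A − Σt_B) − (Σ(ρt)_A − Σ(ρt)_B) / ρ_m.
Σt_A = 21.65 km; Σt_B = 18.6 km; Σ(ρt)_A = 52485.65; Σ(ρt)_B = 49290 (in km·kg/m³).
e = (21.65 − 18.6) − (52485.65 − 49290) / 3330 = 2.09 km.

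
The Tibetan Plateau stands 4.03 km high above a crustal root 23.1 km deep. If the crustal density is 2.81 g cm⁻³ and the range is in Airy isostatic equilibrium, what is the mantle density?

Airy balance: ρ_c h = (ρ_m − ρ_c) r → ρ_m = ρ_c (1 + h/r).
ρ_m = 2.81 × (1 + 4.03 km/23.1 km) = 3.3 g cm⁻³.

3.3 g cm⁻³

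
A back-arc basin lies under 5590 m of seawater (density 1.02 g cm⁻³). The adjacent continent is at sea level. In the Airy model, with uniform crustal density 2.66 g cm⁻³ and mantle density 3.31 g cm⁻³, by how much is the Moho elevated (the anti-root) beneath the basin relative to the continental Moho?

By Archimedes' principle applied to the lithosphere: replacing crust with seawater at the top is compensated by replacing crust with mantle at the base: d (ρ_c − ρ_w) = a (ρ_m − ρ_c).
a = d (ρ_c − ρ_w)/(ρ_m − ρ_c) = 5590 m × 1.64/0.65 = 14100 m.

14100 m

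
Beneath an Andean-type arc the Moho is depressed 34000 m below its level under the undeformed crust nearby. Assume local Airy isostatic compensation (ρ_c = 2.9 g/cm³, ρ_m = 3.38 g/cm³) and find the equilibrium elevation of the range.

5630 m

In Airy isostatic equilibrium: ρ_c h = (ρ_m − ρ_c) r.
h = r (ρ_m − ρ_c) / ρ_c = 34000 m × (3.38 − 2.9) / 2.9 = 5630 m.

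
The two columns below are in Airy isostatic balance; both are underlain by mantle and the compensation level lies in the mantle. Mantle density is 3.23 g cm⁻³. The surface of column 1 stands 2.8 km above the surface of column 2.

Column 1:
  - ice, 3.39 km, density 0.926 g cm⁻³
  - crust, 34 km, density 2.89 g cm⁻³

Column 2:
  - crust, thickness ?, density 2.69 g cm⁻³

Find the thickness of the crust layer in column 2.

19.1 km

Take the compensation level at the base of the deeper column (depth z_c below the surface of column 1) and equate Σ ρ_i t_i down to z_c; mantle fills any gap and the z_c terms cancel.
Column 1: 3.39×0.926 + 34×2.89 + (z_c − 37.39)×3.23
Column 2: 2.8×0 + x×2.69 + (z_c − 2.8 − 0 − x)×3.23
The z_c×3.23 term appears on both sides and cancels. Collect the known terms of each column as K = Σ(ρt)_known − 3.23 × (depth of known layers): K_1 = 101.39914 − 3.23×37.39 = −19.37056; K_2 = 0 − 3.23×(2.8 + 0) = −9.044.
Balance: K_1 = K_2 − x×(3.23 − 2.69), so x = (K_2 − K_1)/(3.23 − 2.69) = 10.3266/0.54 = 19.1 km.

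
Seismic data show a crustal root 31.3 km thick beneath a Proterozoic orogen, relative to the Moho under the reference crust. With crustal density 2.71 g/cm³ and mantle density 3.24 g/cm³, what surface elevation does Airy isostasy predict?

6.12 km

Equating mass per unit area of the two columns: ρ_c h = (ρ_m − ρ_c) r.
h = r (ρ_m − ρ_c) / ρ_c = 31.3 km × (3.24 − 2.71) / 2.71 = 6.12 km.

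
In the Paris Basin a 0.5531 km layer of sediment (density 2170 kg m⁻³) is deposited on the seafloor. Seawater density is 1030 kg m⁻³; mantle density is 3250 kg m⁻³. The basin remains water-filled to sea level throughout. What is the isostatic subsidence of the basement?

Submarine loading: the sediment displaces seawater, and the subsidence is in turn flooded, so s (ρ_m − ρ_w) = t (ρ_sed − ρ_w).
s = 0.5531 km × (2170 − 1030) / (3250 − 1030) = 0.284 km.

0.284 km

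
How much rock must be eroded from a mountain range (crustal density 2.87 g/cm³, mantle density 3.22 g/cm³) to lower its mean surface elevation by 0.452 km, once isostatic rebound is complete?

Net drop Δ = e − u = e − e ρ_c/ρ_m = e (ρ_m − ρ_c)/ρ_m.
e = Δ ρ_m/(ρ_m − ρ_c) = 0.452 km × 3.22/0.35 = 4.16 km.

4.16 km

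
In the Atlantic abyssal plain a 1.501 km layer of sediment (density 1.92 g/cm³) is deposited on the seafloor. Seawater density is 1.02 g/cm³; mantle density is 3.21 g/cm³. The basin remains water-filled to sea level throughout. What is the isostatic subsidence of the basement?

0.617 km

Submarine loading: the sediment displaces seawater, and the subsidence is in turn flooded, so s (ρ_m − ρ_w) = t (ρ_sed − ρ_w).
s = 1.501 km × (1.92 − 1.02) / (3.21 − 1.02) = 0.617 km.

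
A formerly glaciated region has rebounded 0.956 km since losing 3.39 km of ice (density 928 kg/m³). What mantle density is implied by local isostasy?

3290 kg/m³

ρ_m = ρ_ice t / u = 928 × 3.39 km/0.956 km = 3290 kg/m³.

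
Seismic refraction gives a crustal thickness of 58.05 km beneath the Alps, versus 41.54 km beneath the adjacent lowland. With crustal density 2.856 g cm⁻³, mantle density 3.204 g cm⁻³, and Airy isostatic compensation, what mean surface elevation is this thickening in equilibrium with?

Excess crust Δ = 58.05 km − 41.54 km = 16.51 km, split between elevation h and root r with h + r = Δ.
Airy balance ρ_c h = (ρ_m − ρ_c) r gives r = h ρ_c/(ρ_m − ρ_c), so h (1 + ρ_c/(ρ_m − ρ_c)) = Δ, i.e. h = Δ (ρ_m − ρ_c)/ρ_m.
h = 16.51 km × 0.348/3.204 = 1.79 km.

1.79 km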